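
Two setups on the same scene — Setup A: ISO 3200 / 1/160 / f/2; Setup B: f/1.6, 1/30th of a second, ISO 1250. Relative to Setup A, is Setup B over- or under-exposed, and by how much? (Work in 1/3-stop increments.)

1 2/3 stops brighter

Aperture: f/2 → f/1.8 → f/1.6 — 2/3 stop opened up (brighter).
Shutter speed: 1/160 → 1/125 → 1/100 → 1/80 → 1/60 → 1/50 → 1/40 → 1/30 — 2 1/3 stops longer (brighter).
ISO: 3200 → 2500 → 2000 → 1600 → 1250 — 1 1/3 stops lower (darker).
Net: +2/3 +2 1/3 −1 1/3 = +1 2/3 stops.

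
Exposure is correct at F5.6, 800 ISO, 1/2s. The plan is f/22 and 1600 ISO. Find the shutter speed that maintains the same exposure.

Aperture: f/5.6 → f/8 → f/11 → f/16 → f/22 — 4 stops stopped down (darker).
ISO: 800 → 1600 — 1 stop higher (brighter).
Net change so far: 3 stops darker. Offset with the shutter speed: 1/2 → 1 → 2 → 4.

4 s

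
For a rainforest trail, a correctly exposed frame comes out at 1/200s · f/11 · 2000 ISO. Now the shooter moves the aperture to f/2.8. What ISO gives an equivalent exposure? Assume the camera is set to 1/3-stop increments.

Aperture: f/11 → f/10 → f/9 → f/8 → f/7.1 → f/6.3 → f/5.6 → f/5 → f/4.5 → f/4 → f/3.5 → f/3.2 → f/2.8 — 4 stops larger aperture (brighter).
Need 4 stops darker from the ISO: 2000 → 1600 → 1250 → 1000 → 800 → 640 → 500 → 400 → 320 → 250 → 200 → 160 → 125.

ISO 125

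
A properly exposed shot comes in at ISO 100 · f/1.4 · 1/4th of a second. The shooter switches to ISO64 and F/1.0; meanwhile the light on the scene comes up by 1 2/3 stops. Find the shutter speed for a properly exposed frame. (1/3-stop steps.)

Scene light: 1 2/3 stops brighter.
ISO: 100 → 80 → 64 — 2/3 stop dropped (darker).
Aperture: f/1.4 → f/1.2 → f/1.1 → f/1.0 — 1 stop larger aperture (brighter).
Net so far: 2 stops brighter. Shutter speed: 1/4 → 1/5 → 1/6 → 1/8 → 1/10 → 1/13 → 1/15.

1/15s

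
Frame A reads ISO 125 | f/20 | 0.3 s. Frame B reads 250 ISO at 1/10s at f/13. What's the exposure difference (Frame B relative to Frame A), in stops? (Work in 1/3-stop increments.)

Aperture: f/20 → f/18 → f/16 → f/14 → f/13 — 1 1/3 stops opened up (brighter).
Shutter speed: 0.3 → 1/4 → 1/5 → 1/6 → 1/8 → 1/10 — 1 2/3 stops shorter (darker).
ISO: 125 → 160 → 200 → 250 — 1 stop higher (brighter).
Net: +1 1/3 −1 2/3 +1 = +2/3 stops.

2/3 stop brighter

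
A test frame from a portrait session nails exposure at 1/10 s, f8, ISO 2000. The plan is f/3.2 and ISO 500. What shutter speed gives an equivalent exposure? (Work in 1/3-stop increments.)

Aperture: f/8 → f/7.1 → f/6.3 → f/5.6 → f/5 → f/4.5 → f/4 → f/3.5 → f/3.2 — 2 2/3 stops larger aperture (brighter).
ISO: 2000 → 1600 → 1250 → 1000 → 800 → 640 → 500 — 2 stops lower (darker).
Net change so far: 2/3 stop brighter. Offset with the shutter speed: 1/10 → 1/13 → 1/15.

1/15s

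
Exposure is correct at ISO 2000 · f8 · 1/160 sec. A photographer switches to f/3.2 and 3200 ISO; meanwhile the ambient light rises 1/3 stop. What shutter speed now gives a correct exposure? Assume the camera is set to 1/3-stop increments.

Scene light: 1/3 stop brighter.
Aperture: f/8 → f/7.1 → f/6.3 → f/5.6 → f/5 → f/4.5 → f/4 → f/3.5 → f/3.2 — 2 2/3 stops opened up (brighter).
ISO: 2000 → 2500 → 3200 — 2/3 stop higher (brighter).
Net so far: 3 2/3 stops brighter. Shutter speed: 1/160 → 1/200 → 1/250 → 1/320 → 1/400 → 1/500 → 1/640 → 1/800 → 1/1000 → 1/1250 → 1/1600 → 1/2000.

1/2000s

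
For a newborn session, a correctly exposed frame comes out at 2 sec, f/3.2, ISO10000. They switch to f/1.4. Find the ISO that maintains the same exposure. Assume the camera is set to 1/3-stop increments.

Aperture: f/3.2 → f/2.8 → f/2.5 → f/2.2 → f/2 → f/1.8 → f/1.6 → f/1.4 — 2 1/3 stops larger aperture (brighter).
Need 2 1/3 stops darker from the ISO: 10000 → 8000 → 6400 → 5000 → 4000 → 3200 → 2500 → 2000.

ISO 2000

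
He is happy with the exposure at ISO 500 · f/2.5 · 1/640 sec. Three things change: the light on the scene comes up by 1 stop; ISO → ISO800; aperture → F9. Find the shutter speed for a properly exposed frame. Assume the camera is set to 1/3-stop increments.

1/160s

Scene light: 1 stop brighter.
ISO: 500 → 640 → 800 — 2/3 stop raised (brighter).
Aperture: f/2.5 → f/2.8 → f/3.2 → f/3.5 → f/4 → f/4.5 → f/5 → f/5.6 → f/6.3 → f/7.1 → f/8 → f/9 — 3 2/3 stops stopped down (darker).
Net so far: 2 stops darker. Shutter speed: 1/640 → 1/500 → 1/400 → 1/320 → 1/250 → 1/200 → 1/160.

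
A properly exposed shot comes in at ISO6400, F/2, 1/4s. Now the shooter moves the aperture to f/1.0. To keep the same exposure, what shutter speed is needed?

1/15s

Aperture: f/2 → f/1.4 → f/1.0 — 2 stops wider (brighter).
Need 2 stops darker from the shutter speed: 1/4 → 1/8 → 1/15.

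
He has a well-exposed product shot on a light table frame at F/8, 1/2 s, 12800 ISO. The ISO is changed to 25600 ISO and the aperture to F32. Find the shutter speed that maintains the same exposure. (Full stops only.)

4 s

ISO: 12800 → 25600 — 1 stop raised (brighter).
Aperture: f/8 → f/11 → f/16 → f/22 → f/32 — 4 stops narrower (darker).
Net change so far: 3 stops darker. Offset with the shutter speed: 1/2 → 1 → 2 → 4.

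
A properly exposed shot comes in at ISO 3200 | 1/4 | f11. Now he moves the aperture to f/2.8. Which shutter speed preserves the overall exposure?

Aperture: f/11 → f/8 → f/5.6 → f/4 → f/2.8 — 4 stops wider (brighter).
Need 4 stops darker from the shutter speed: 1/4 → 1/8 → 1/15 → 1/30 → 1/60.

1/60s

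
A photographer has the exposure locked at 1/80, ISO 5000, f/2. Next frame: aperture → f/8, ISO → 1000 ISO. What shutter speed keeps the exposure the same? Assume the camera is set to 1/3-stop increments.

1 s

Aperture: f/2 → f/2.2 → f/2.5 → f/2.8 → f/3.2 → f/3.5 → f/4 → f/4.5 → f/5 → f/5.6 → f/6.3 → f/7.1 → f/8 — 4 stops stopped down (darker).
ISO: 5000 → 4000 → 3200 → 2500 → 2000 → 1600 → 1250 → 1000 — 2 1/3 stops dropped (darker).
Net change so far: 6 1/3 stops darker. Offset with the shutter speed: 1/80 → 1/60 → 1/50 → 1/40 → 1/30 → 1/25 → 1/20 → 1/15 → 1/13 → 1/10 → 1/8 → 1/6 → 1/5 → 1/4 → 0.3 → 0.4 → 0.5 → 0.6 → 0.8 → 1.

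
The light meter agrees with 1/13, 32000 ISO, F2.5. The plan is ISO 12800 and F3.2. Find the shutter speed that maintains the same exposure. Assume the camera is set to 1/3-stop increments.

0.3 s

ISO: 32000 → 25600 → 20000 → 16000 → 12800 — 1 1/3 stops dropped (darker).
Aperture: f/2.5 → f/2.8 → f/3.2 — 2/3 stop smaller aperture (darker).
Net change so far: 2 stops darker. Offset with the shutter speed: 1/13 → 1/10 → 1/8 → 1/6 → 1/5 → 1/4 → 0.3.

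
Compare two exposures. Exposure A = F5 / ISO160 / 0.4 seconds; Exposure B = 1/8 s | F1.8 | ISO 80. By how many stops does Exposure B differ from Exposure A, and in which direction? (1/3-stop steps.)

1/3 stop brighter

Aperture: f/5 → f/4.5 → f/4 → f/3.5 → f/3.2 → f/2.8 → f/2.5 → f/2.2 → f/2 → f/1.8 — 3 stops opened up (brighter).
Shutter speed: 0.4 → 0.3 → 1/4 → 1/5 → 1/6 → 1/8 — 1 2/3 stops faster (darker).
ISO: 160 → 125 → 100 → 80 — 1 stop dropped (darker).
Net: +3 −1 2/3 −1 = +1/3 stops.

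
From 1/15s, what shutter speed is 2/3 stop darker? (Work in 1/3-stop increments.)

Shutter speed: 1/15 → 1/20 → 1/25 — 2/3 stop faster (darker).

1/25s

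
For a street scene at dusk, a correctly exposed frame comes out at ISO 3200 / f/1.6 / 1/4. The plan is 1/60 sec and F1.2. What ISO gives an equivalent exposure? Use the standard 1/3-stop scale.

ISO 32000

Shutter speed: 1/4 → 1/5 → 1/6 → 1/8 → 1/10 → 1/13 → 1/15 → 1/20 → 1/25 → 1/30 → 1/40 → 1/50 → 1/60 — 4 stops faster (darker).
Aperture: f/1.6 → f/1.4 → f/1.2 — 2/3 stop larger aperture (brighter).
Net change so far: 3 1/3 stops darker. Offset with the ISO: 3200 → 4000 → 5000 → 6400 → 8000 → 10000 → 12800 → 16000 → 20000 → 25600 → 32000.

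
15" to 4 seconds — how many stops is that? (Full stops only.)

15 → 8 → 4 — count the steps: 2 stops.

2 stops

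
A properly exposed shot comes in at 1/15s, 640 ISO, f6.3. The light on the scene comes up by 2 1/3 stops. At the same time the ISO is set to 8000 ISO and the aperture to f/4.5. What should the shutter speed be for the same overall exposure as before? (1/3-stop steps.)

Scene light: 2 1/3 stops brighter.
ISO: 640 → 800 → 1000 → 1250 → 1600 → 2000 → 2500 → 3200 → 4000 → 5000 → 6400 → 8000 — 3 2/3 stops raised (brighter).
Aperture: f/6.3 → f/5.6 → f/5 → f/4.5 — 1 stop wider (brighter).
Net so far: 7 stops brighter. Shutter speed: 1/15 → 1/20 → 1/25 → 1/30 → 1/40 → 1/50 → 1/60 → 1/80 → 1/100 → 1/125 → 1/160 → 1/200 → 1/250 → 1/320 → 1/400 → 1/500 → 1/640 → 1/800 → 1/1000 → 1/1250 → 1/1600 → 1/2000.

1/2000s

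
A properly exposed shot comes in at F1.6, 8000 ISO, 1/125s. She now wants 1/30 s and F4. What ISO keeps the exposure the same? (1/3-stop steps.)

ISO 12800

Shutter speed: 1/125 → 1/100 → 1/80 → 1/60 → 1/50 → 1/40 → 1/30 — 2 stops slower (brighter).
Aperture: f/1.6 → f/1.8 → f/2 → f/2.2 → f/2.5 → f/2.8 → f/3.2 → f/3.5 → f/4 — 2 2/3 stops stopped down (darker).
Net change so far: 2/3 stop darker. Offset with the ISO: 8000 → 10000 → 12800.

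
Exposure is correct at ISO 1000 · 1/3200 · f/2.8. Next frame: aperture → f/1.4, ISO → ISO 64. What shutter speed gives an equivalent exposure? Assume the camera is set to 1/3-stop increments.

1/800s

Aperture: f/2.8 → f/2.5 → f/2.2 → f/2 → f/1.8 → f/1.6 → f/1.4 — 2 stops larger aperture (brighter).
ISO: 1000 → 800 → 640 → 500 → 400 → 320 → 250 → 200 → 160 → 125 → 100 → 80 → 64 — 4 stops dropped (darker).
Net change so far: 2 stops darker. Offset with the shutter speed: 1/3200 → 1/2500 → 1/2000 → 1/1600 → 1/1250 → 1/1000 → 1/800.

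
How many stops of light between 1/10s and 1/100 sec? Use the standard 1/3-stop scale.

1/10 → 1/13 → 1/15 → 1/20 → 1/25 → 1/30 → 1/40 → 1/50 → 1/60 → 1/80 → 1/100 — count the steps: 10 third-stops = 3 1/3 stops.

3 1/3 stops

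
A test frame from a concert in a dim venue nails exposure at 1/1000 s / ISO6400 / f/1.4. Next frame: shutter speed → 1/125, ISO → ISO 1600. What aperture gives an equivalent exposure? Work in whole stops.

f/2

Shutter speed: 1/1000 → 1/500 → 1/250 → 1/125 — 3 stops slower (brighter).
ISO: 6400 → 3200 → 1600 — 2 stops lower (darker).
Net change so far: 1 stop brighter. Offset with the aperture: f/1.4 → f/2.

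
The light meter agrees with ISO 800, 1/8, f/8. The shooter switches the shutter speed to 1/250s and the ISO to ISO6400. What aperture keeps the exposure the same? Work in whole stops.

Shutter speed: 1/8 → 1/15 → 1/30 → 1/60 → 1/125 → 1/250 — 5 stops faster (darker).
ISO: 800 → 1600 → 3200 → 6400 — 3 stops raised (brighter).
Net change so far: 2 stops darker. Offset with the aperture: f/8 → f/5.6 → f/4.

f/4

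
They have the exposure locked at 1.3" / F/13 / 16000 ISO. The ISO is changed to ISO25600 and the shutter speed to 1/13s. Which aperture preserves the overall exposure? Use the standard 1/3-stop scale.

f/4

ISO: 16000 → 20000 → 25600 — 2/3 stop higher (brighter).
Shutter speed: 1.3 → 1 → 0.8 → 0.6 → 0.5 → 0.4 → 0.3 → 1/4 → 1/5 → 1/6 → 1/8 → 1/10 → 1/13 — 4 stops faster (darker).
Net change so far: 3 1/3 stops darker. Offset with the aperture: f/13 → f/11 → f/10 → f/9 → f/8 → f/7.1 → f/6.3 → f/5.6 → f/5 → f/4.5 → f/4.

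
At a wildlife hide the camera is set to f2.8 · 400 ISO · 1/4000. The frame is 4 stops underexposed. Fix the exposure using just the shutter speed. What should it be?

Underexposed by 4 stops → need 4 stops brighter.
Shutter speed: 1/4000 → 1/2000 → 1/1000 → 1/500 → 1/250.

1/250s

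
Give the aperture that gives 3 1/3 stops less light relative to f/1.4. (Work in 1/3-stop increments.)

Aperture: f/1.4 → f/1.6 → f/1.8 → f/2 → f/2.2 → f/2.5 → f/2.8 → f/3.2 → f/3.5 → f/4 → f/4.5 — 3 1/3 stops narrower (darker).

f/4.5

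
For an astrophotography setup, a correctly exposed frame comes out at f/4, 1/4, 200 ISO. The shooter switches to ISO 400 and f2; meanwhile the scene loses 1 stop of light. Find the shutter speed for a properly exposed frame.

1/15s

Scene light: 1 stop darker.
ISO: 200 → 400 — 1 stop raised (brighter).
Aperture: f/4 → f/2.8 → f/2 — 2 stops opened up (brighter).
Net so far: 2 stops brighter. Shutter speed: 1/4 → 1/8 → 1/15.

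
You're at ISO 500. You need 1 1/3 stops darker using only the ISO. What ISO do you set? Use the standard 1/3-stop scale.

ISO: 500 → 400 → 320 → 250 → 200 — 1 1/3 stops dropped (darker).

ISO 200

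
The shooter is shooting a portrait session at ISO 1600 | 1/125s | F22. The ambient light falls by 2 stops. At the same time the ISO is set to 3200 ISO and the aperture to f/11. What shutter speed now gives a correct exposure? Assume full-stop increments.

1/250s

Scene light: 2 stops darker.
ISO: 1600 → 3200 — 1 stop higher (brighter).
Aperture: f/22 → f/16 → f/11 — 2 stops larger aperture (brighter).
Net so far: 1 stop brighter. Shutter speed: 1/125 → 1/250.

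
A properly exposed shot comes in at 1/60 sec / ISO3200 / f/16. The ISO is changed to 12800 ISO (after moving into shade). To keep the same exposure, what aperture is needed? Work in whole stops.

f/32

ISO: 3200 → 6400 → 12800 — 2 stops raised (brighter).
Need 2 stops darker from the aperture: f/16 → f/22 → f/32.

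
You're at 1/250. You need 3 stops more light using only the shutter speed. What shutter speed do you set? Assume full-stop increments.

1/30s

Shutter speed: 1/250 → 1/125 → 1/60 → 1/30 — 3 stops longer (brighter).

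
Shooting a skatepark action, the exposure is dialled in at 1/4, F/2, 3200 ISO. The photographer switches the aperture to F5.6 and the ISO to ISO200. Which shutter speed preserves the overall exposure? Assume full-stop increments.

30 s

Aperture: f/2 → f/2.8 → f/4 → f/5.6 — 3 stops stopped down (darker).
ISO: 3200 → 1600 → 800 → 400 → 200 — 4 stops lower (darker).
Net change so far: 7 stops darker. Offset with the shutter speed: 1/4 → 1/2 → 1 → 2 → 4 → 8 → 15 → 30.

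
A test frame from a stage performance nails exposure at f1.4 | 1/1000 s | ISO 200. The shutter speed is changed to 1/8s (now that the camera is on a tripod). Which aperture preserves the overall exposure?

Shutter speed: 1/1000 → 1/500 → 1/250 → 1/125 → 1/60 → 1/30 → 1/15 → 1/8 — 7 stops longer (brighter).
Need 7 stops darker from the aperture: f/1.4 → f/2 → f/2.8 → f/4 → f/5.6 → f/8 → f/11 → f/16.

f/16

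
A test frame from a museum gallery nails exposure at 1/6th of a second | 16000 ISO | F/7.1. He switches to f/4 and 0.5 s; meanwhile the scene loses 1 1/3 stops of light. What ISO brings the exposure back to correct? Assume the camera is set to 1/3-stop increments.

ISO 4000

Scene light: 1 1/3 stops darker.
Aperture: f/7.1 → f/6.3 → f/5.6 → f/5 → f/4.5 → f/4 — 1 2/3 stops larger aperture (brighter).
Shutter speed: 1/6 → 1/5 → 1/4 → 0.3 → 0.4 → 0.5 — 1 2/3 stops slower (brighter).
Net so far: 2 stops brighter. ISO: 16000 → 12800 → 10000 → 8000 → 6400 → 5000 → 4000.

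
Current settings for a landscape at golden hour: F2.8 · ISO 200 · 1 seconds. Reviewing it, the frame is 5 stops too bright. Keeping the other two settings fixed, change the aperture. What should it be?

Overexposed by 5 stops → need 5 stops darker.
Aperture: f/2.8 → f/4 → f/5.6 → f/8 → f/11 → f/16.

f/16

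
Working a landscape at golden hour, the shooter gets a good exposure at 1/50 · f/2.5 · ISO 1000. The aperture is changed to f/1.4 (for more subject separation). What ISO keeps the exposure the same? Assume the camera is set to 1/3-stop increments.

Aperture: f/2.5 → f/2.2 → f/2 → f/1.8 → f/1.6 → f/1.4 — 1 2/3 stops opened up (brighter).
Need 1 2/3 stops darker from the ISO: 1000 → 800 → 640 → 500 → 400 → 320.

ISO 320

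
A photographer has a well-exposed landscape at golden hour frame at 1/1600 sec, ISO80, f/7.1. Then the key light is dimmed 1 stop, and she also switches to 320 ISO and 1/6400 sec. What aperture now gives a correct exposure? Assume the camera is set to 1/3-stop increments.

f/5

Scene light: 1 stop darker.
ISO: 80 → 100 → 125 → 160 → 200 → 250 → 320 — 2 stops higher (brighter).
Shutter speed: 1/1600 → 1/2000 → 1/2500 → 1/3200 → 1/4000 → 1/5000 → 1/6400 — 2 stops shorter (darker).
Net so far: 1 stop darker. Aperture: f/7.1 → f/6.3 → f/5.6 → f/5.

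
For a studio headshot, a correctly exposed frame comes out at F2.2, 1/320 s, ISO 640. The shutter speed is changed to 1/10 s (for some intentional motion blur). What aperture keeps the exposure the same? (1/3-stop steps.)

Shutter speed: 1/320 → 1/250 → 1/200 → 1/160 → 1/125 → 1/100 → 1/80 → 1/60 → 1/50 → 1/40 → 1/30 → 1/25 → 1/20 → 1/15 → 1/13 → 1/10 — 5 stops longer (brighter).
Need 5 stops darker from the aperture: f/2.2 → f/2.5 → f/2.8 → f/3.2 → f/3.5 → f/4 → f/4.5 → f/5 → f/5.6 → f/6.3 → f/7.1 → f/8 → f/9 → f/10 → f/11 → f/13.

f/13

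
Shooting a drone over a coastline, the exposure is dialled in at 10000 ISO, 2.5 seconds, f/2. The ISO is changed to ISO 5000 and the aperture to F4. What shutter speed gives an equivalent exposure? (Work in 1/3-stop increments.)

ISO: 10000 → 8000 → 6400 → 5000 — 1 stop dropped (darker).
Aperture: f/2 → f/2.2 → f/2.5 → f/2.8 → f/3.2 → f/3.5 → f/4 — 2 stops stopped down (darker).
Net change so far: 3 stops darker. Offset with the shutter speed: 2.5 → 3.2 → 4 → 5 → 6 → 8 → 10 → 13 → 15 → 20.

20 s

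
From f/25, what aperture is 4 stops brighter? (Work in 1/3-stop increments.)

f/6.3

Aperture: f/25 → f/22 → f/20 → f/18 → f/16 → f/14 → f/13 → f/11 → f/10 → f/9 → f/8 → f/7.1 → f/6.3 — 4 stops wider (brighter).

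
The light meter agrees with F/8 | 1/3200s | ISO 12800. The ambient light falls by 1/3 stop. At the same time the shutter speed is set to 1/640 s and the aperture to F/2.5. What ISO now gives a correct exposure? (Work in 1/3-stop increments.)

Scene light: 1/3 stop darker.
Shutter speed: 1/3200 → 1/2500 → 1/2000 → 1/1600 → 1/1250 → 1/1000 → 1/800 → 1/640 — 2 1/3 stops longer (brighter).
Aperture: f/8 → f/7.1 → f/6.3 → f/5.6 → f/5 → f/4.5 → f/4 → f/3.5 → f/3.2 → f/2.8 → f/2.5 — 3 1/3 stops larger aperture (brighter).
Net so far: 5 1/3 stops brighter. ISO: 12800 → 10000 → 8000 → 6400 → 5000 → 4000 → 3200 → 2500 → 2000 → 1600 → 1250 → 1000 → 800 → 640 → 500 → 400 → 320.

ISO 320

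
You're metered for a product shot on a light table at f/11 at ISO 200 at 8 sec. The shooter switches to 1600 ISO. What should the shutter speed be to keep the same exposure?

ISO: 200 → 400 → 800 → 1600 — 3 stops higher (brighter).
Need 3 stops darker from the shutter speed: 8 → 4 → 2 → 1.

1 s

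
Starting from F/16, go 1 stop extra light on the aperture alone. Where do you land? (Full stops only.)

f/11

Aperture: f/16 → f/11 — 1 stop opened up (brighter).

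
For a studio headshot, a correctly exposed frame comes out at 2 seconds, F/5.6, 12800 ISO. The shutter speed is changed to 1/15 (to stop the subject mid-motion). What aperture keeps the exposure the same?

Shutter speed: 2 → 1 → 1/2 → 1/4 → 1/8 → 1/15 — 5 stops faster (darker).
Need 5 stops brighter from the aperture: f/5.6 → f/4 → f/2.8 → f/2 → f/1.4 → f/1.0.

f/1.0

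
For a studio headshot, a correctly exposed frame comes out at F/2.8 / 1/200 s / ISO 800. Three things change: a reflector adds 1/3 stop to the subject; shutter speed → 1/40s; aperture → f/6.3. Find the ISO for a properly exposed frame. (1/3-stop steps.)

ISO 640

Scene light: 1/3 stop brighter.
Shutter speed: 1/200 → 1/160 → 1/125 → 1/100 → 1/80 → 1/60 → 1/50 → 1/40 — 2 1/3 stops longer (brighter).
Aperture: f/2.8 → f/3.2 → f/3.5 → f/4 → f/4.5 → f/5 → f/5.6 → f/6.3 — 2 1/3 stops smaller aperture (darker).
Net so far: 1/3 stop brighter. ISO: 800 → 640.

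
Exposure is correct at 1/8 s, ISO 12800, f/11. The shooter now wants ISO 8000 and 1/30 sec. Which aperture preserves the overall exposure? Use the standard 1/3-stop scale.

f/4.5

ISO: 12800 → 10000 → 8000 — 2/3 stop dropped (darker).
Shutter speed: 1/8 → 1/10 → 1/13 → 1/15 → 1/20 → 1/25 → 1/30 — 2 stops shorter (darker).
Net change so far: 2 2/3 stops darker. Offset with the aperture: f/11 → f/10 → f/9 → f/8 → f/7.1 → f/6.3 → f/5.6 → f/5 → f/4.5.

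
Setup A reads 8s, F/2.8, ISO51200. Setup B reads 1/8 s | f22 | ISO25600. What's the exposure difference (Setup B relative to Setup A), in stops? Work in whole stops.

Aperture: f/2.8 → f/4 → f/5.6 → f/8 → f/11 → f/16 → f/22 — 6 stops stopped down (darker).
Shutter speed: 8 → 4 → 2 → 1 → 1/2 → 1/4 → 1/8 — 6 stops faster (darker).
ISO: 51200 → 25600 — 1 stop lower (darker).
Net: −6 −6 −1 = −13 stops.

13 stops darker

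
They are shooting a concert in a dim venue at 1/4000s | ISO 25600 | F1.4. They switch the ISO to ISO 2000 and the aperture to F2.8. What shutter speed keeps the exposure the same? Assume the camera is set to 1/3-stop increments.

ISO: 25600 → 20000 → 16000 → 12800 → 10000 → 8000 → 6400 → 5000 → 4000 → 3200 → 2500 → 2000 — 3 2/3 stops lower (darker).
Aperture: f/1.4 → f/1.6 → f/1.8 → f/2 → f/2.2 → f/2.5 → f/2.8 — 2 stops narrower (darker).
Net change so far: 5 2/3 stops darker. Offset with the shutter speed: 1/4000 → 1/3200 → 1/2500 → 1/2000 → 1/1600 → 1/1250 → 1/1000 → 1/800 → 1/640 → 1/500 → 1/400 → 1/320 → 1/250 → 1/200 → 1/160 → 1/125 → 1/100 → 1/80.

1/80s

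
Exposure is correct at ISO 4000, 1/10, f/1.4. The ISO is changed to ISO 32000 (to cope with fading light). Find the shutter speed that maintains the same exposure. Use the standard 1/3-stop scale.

ISO: 4000 → 5000 → 6400 → 8000 → 10000 → 12800 → 16000 → 20000 → 25600 → 32000 — 3 stops higher (brighter).
Need 3 stops darker from the shutter speed: 1/10 → 1/13 → 1/15 → 1/20 → 1/25 → 1/30 → 1/40 → 1/50 → 1/60 → 1/80.

1/80s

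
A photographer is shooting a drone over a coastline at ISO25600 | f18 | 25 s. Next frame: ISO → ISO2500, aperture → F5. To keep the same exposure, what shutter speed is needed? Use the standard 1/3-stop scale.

20 s

ISO: 25600 → 20000 → 16000 → 12800 → 10000 → 8000 → 6400 → 5000 → 4000 → 3200 → 2500 — 3 1/3 stops dropped (darker).
Aperture: f/18 → f/16 → f/14 → f/13 → f/11 → f/10 → f/9 → f/8 → f/7.1 → f/6.3 → f/5.6 → f/5 — 3 2/3 stops larger aperture (brighter).
Net change so far: 1/3 stop brighter. Offset with the shutter speed: 25 → 20.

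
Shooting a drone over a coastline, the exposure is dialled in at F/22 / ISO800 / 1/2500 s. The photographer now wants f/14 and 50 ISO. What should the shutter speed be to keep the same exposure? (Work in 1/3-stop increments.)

1/400s

Aperture: f/22 → f/20 → f/18 → f/16 → f/14 — 1 1/3 stops opened up (brighter).
ISO: 800 → 640 → 500 → 400 → 320 → 250 → 200 → 160 → 125 → 100 → 80 → 64 → 50 — 4 stops dropped (darker).
Net change so far: 2 2/3 stops darker. Offset with the shutter speed: 1/2500 → 1/2000 → 1/1600 → 1/1250 → 1/1000 → 1/800 → 1/640 → 1/500 → 1/400.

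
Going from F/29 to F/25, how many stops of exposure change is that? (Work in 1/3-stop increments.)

1/3 stop

f/29 → f/25 — count the steps: 1 third-stops = 1/3 stop.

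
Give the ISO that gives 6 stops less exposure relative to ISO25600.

ISO: 25600 → 12800 → 6400 → 3200 → 1600 → 800 → 400 — 6 stops dropped (darker).

ISO 400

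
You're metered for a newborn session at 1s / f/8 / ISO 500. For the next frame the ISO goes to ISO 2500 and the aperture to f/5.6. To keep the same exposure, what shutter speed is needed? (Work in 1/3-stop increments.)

ISO: 500 → 640 → 800 → 1000 → 1250 → 1600 → 2000 → 2500 — 2 1/3 stops higher (brighter).
Aperture: f/8 → f/7.1 → f/6.3 → f/5.6 — 1 stop wider (brighter).
Net change so far: 3 1/3 stops brighter. Offset with the shutter speed: 1 → 0.8 → 0.6 → 0.5 → 0.4 → 0.3 → 1/4 → 1/5 → 1/6 → 1/8 → 1/10.

1/10s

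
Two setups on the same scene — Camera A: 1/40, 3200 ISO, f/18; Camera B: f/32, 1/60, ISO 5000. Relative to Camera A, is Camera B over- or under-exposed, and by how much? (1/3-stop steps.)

Aperture: f/18 → f/20 → f/22 → f/25 → f/29 → f/32 — 1 2/3 stops narrower (darker).
Shutter speed: 1/40 → 1/50 → 1/60 — 2/3 stop shorter (darker).
ISO: 3200 → 4000 → 5000 — 2/3 stop higher (brighter).
Net: −1 2/3 −2/3 +2/3 = −1 2/3 stops.

1 2/3 stops darker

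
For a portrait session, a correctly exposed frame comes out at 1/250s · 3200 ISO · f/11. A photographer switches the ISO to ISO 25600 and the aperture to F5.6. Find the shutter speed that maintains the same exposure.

ISO: 3200 → 6400 → 12800 → 25600 — 3 stops raised (brighter).
Aperture: f/11 → f/8 → f/5.6 — 2 stops opened up (brighter).
Net change so far: 5 stops brighter. Offset with the shutter speed: 1/250 → 1/500 → 1/1000 → 1/2000 → 1/4000 → 1/8000.

1/8000s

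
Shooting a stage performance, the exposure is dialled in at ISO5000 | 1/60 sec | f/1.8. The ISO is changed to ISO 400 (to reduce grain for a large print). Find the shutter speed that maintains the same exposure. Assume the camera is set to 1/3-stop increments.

ISO: 5000 → 4000 → 3200 → 2500 → 2000 → 1600 → 1250 → 1000 → 800 → 640 → 500 → 400 — 3 2/3 stops dropped (darker).
Need 3 2/3 stops brighter from the shutter speed: 1/60 → 1/50 → 1/40 → 1/30 → 1/25 → 1/20 → 1/15 → 1/13 → 1/10 → 1/8 → 1/6 → 1/5.

1/5s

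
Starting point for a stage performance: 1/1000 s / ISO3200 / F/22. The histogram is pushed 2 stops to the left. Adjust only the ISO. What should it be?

Underexposed by 2 stops → need 2 stops brighter.
ISO: 3200 → 6400 → 12800.

ISO 12800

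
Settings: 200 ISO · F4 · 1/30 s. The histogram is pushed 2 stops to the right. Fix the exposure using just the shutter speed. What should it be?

1/125s

Overexposed by 2 stops → need 2 stops darker.
Shutter speed: 1/30 → 1/60 → 1/125.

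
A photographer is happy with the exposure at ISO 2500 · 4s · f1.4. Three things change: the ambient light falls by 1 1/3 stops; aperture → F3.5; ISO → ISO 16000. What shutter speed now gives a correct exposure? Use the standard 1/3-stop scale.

10 s

Scene light: 1 1/3 stops darker.
Aperture: f/1.4 → f/1.6 → f/1.8 → f/2 → f/2.2 → f/2.5 → f/2.8 → f/3.2 → f/3.5 — 2 2/3 stops narrower (darker).
ISO: 2500 → 3200 → 4000 → 5000 → 6400 → 8000 → 10000 → 12800 → 16000 — 2 2/3 stops raised (brighter).
Net so far: 1 1/3 stops darker. Shutter speed: 4 → 5 → 6 → 8 → 10.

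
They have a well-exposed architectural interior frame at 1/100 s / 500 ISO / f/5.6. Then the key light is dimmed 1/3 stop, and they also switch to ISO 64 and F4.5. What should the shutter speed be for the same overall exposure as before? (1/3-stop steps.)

Scene light: 1/3 stop darker.
ISO: 500 → 400 → 320 → 250 → 200 → 160 → 125 → 100 → 80 → 64 — 3 stops lower (darker).
Aperture: f/5.6 → f/5 → f/4.5 — 2/3 stop opened up (brighter).
Net so far: 2 2/3 stops darker. Shutter speed: 1/100 → 1/80 → 1/60 → 1/50 → 1/40 → 1/30 → 1/25 → 1/20 → 1/15.

1/15s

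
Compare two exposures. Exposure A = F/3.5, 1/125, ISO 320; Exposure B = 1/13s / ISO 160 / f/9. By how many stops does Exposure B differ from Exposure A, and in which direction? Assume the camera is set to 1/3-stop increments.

Aperture: f/3.5 → f/4 → f/4.5 → f/5 → f/5.6 → f/6.3 → f/7.1 → f/8 → f/9 — 2 2/3 stops stopped down (darker).
Shutter speed: 1/125 → 1/100 → 1/80 → 1/60 → 1/50 → 1/40 → 1/30 → 1/25 → 1/20 → 1/15 → 1/13 — 3 1/3 stops slower (brighter).
ISO: 320 → 250 → 200 → 160 — 1 stop lower (darker).
Net: −2 2/3 +3 1/3 −1 = −1/3 stops.

1/3 stop darker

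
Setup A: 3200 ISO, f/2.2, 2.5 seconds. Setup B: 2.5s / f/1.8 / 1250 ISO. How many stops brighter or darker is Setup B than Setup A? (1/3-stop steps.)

Aperture: f/2.2 → f/2 → f/1.8 — 2/3 stop larger aperture (brighter).
Shutter speed: unchanged.
ISO: 3200 → 2500 → 2000 → 1600 → 1250 — 1 1/3 stops lower (darker).
Net: +2/3 −1 1/3 = −2/3 stops.

2/3 stop darker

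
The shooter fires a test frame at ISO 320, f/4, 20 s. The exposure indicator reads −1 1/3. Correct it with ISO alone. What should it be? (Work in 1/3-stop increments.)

Underexposed by 1 1/3 stops → need 1 1/3 stops brighter.
ISO: 320 → 400 → 500 → 640 → 800.

ISO 800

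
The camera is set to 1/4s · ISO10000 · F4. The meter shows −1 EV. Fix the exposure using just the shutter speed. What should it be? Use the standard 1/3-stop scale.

0.5 s

Underexposed by 1 stop → need 1 stop brighter.
Shutter speed: 1/4 → 0.3 → 0.4 → 0.5.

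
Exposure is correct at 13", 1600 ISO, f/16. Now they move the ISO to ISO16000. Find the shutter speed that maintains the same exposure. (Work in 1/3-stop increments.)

1.3 s

ISO: 1600 → 2000 → 2500 → 3200 → 4000 → 5000 → 6400 → 8000 → 10000 → 12800 → 16000 — 3 1/3 stops higher (brighter).
Need 3 1/3 stops darker from the shutter speed: 13 → 10 → 8 → 6 → 5 → 4 → 3.2 → 2.5 → 2 → 1.6 → 1.3.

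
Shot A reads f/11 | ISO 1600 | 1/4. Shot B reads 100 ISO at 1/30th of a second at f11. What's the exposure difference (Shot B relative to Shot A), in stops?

7 stops darker

Aperture: unchanged.
Shutter speed: 1/4 → 1/8 → 1/15 → 1/30 — 3 stops shorter (darker).
ISO: 1600 → 800 → 400 → 200 → 100 — 4 stops dropped (darker).
Net: −3 −4 = −7 stops.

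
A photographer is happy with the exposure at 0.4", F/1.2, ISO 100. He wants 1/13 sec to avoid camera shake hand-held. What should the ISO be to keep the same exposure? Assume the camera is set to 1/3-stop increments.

Shutter speed: 0.4 → 0.3 → 1/4 → 1/5 → 1/6 → 1/8 → 1/10 → 1/13 — 2 1/3 stops faster (darker).
Need 2 1/3 stops brighter from the ISO: 100 → 125 → 160 → 200 → 250 → 320 → 400 → 500.

ISO 500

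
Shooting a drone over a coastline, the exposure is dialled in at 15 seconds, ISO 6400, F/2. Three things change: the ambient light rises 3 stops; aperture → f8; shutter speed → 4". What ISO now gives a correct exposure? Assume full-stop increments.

ISO 51200

Scene light: 3 stops brighter.
Aperture: f/2 → f/2.8 → f/4 → f/5.6 → f/8 — 4 stops stopped down (darker).
Shutter speed: 15 → 8 → 4 — 2 stops shorter (darker).
Net so far: 3 stops darker. ISO: 6400 → 12800 → 25600 → 51200.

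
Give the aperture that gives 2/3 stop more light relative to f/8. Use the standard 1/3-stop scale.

Aperture: f/8 → f/7.1 → f/6.3 — 2/3 stop opened up (brighter).

f/6.3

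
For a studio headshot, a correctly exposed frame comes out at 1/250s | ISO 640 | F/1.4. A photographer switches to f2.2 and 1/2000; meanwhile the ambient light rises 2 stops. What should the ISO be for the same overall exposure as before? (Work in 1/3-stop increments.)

Scene light: 2 stops brighter.
Aperture: f/1.4 → f/1.6 → f/1.8 → f/2 → f/2.2 — 1 1/3 stops stopped down (darker).
Shutter speed: 1/250 → 1/320 → 1/400 → 1/500 → 1/640 → 1/800 → 1/1000 → 1/1250 → 1/1600 → 1/2000 — 3 stops faster (darker).
Net so far: 2 1/3 stops darker. ISO: 640 → 800 → 1000 → 1250 → 1600 → 2000 → 2500 → 3200.

ISO 3200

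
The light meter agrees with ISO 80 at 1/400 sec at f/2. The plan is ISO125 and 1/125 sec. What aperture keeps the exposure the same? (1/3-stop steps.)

f/4.5

ISO: 80 → 100 → 125 — 2/3 stop higher (brighter).
Shutter speed: 1/400 → 1/320 → 1/250 → 1/200 → 1/160 → 1/125 — 1 2/3 stops longer (brighter).
Net change so far: 2 1/3 stops brighter. Offset with the aperture: f/2 → f/2.2 → f/2.5 → f/2.8 → f/3.2 → f/3.5 → f/4 → f/4.5.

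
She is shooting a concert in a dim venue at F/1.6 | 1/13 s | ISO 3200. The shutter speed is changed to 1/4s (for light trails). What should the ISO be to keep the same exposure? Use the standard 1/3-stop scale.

Shutter speed: 1/13 → 1/10 → 1/8 → 1/6 → 1/5 → 1/4 — 1 2/3 stops longer (brighter).
Need 1 2/3 stops darker from the ISO: 3200 → 2500 → 2000 → 1600 → 1250 → 1000.

ISO 1000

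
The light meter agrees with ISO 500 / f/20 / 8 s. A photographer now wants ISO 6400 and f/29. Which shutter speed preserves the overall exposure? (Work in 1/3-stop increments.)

ISO: 500 → 640 → 800 → 1000 → 1250 → 1600 → 2000 → 2500 → 3200 → 4000 → 5000 → 6400 — 3 2/3 stops raised (brighter).
Aperture: f/20 → f/22 → f/25 → f/29 — 1 stop stopped down (darker).
Net change so far: 2 2/3 stops brighter. Offset with the shutter speed: 8 → 6 → 5 → 4 → 3.2 → 2.5 → 2 → 1.6 → 1.3.

1.3 s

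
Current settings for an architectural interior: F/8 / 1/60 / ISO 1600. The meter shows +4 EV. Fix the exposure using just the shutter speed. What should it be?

Overexposed by 4 stops → need 4 stops darker.
Shutter speed: 1/60 → 1/125 → 1/250 → 1/500 → 1/1000.

1/1000s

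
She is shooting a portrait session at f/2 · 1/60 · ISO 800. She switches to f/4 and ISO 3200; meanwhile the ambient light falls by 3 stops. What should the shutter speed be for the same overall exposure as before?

Scene light: 3 stops darker.
Aperture: f/2 → f/2.8 → f/4 — 2 stops stopped down (darker).
ISO: 800 → 1600 → 3200 — 2 stops raised (brighter).
Net so far: 3 stops darker. Shutter speed: 1/60 → 1/30 → 1/15 → 1/8.

1/8s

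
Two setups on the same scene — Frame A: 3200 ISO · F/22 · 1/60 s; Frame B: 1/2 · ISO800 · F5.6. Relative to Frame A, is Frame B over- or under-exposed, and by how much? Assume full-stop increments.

7 stops brighter

Aperture: f/22 → f/16 → f/11 → f/8 → f/5.6 — 4 stops opened up (brighter).
Shutter speed: 1/60 → 1/30 → 1/15 → 1/8 → 1/4 → 1/2 — 5 stops longer (brighter).
ISO: 3200 → 1600 → 800 — 2 stops dropped (darker).
Net: +4 +5 −2 = +7 stops.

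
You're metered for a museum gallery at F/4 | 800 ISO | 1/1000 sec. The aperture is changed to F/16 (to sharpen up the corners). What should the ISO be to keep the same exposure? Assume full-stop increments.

ISO 12800

Aperture: f/4 → f/5.6 → f/8 → f/11 → f/16 — 4 stops narrower (darker).
Need 4 stops brighter from the ISO: 800 → 1600 → 3200 → 6400 → 12800.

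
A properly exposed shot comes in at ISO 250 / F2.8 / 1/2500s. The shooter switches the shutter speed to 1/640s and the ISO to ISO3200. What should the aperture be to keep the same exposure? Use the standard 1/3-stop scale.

f/20

Shutter speed: 1/2500 → 1/2000 → 1/1600 → 1/1250 → 1/1000 → 1/800 → 1/640 — 2 stops longer (brighter).
ISO: 250 → 320 → 400 → 500 → 640 → 800 → 1000 → 1250 → 1600 → 2000 → 2500 → 3200 — 3 2/3 stops raised (brighter).
Net change so far: 5 2/3 stops brighter. Offset with the aperture: f/2.8 → f/3.2 → f/3.5 → f/4 → f/4.5 → f/5 → f/5.6 → f/6.3 → f/7.1 → f/8 → f/9 → f/10 → f/11 → f/13 → f/14 → f/16 → f/18 → f/20.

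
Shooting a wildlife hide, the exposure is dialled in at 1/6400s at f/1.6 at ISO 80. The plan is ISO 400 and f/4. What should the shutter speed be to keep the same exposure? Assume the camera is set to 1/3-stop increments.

1/5000s

ISO: 80 → 100 → 125 → 160 → 200 → 250 → 320 → 400 — 2 1/3 stops higher (brighter).
Aperture: f/1.6 → f/1.8 → f/2 → f/2.2 → f/2.5 → f/2.8 → f/3.2 → f/3.5 → f/4 — 2 2/3 stops stopped down (darker).
Net change so far: 1/3 stop darker. Offset with the shutter speed: 1/6400 → 1/5000.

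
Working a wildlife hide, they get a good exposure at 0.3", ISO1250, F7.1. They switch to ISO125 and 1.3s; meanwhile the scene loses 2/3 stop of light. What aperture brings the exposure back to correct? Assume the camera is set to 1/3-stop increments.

Scene light: 2/3 stop darker.
ISO: 1250 → 1000 → 800 → 640 → 500 → 400 → 320 → 250 → 200 → 160 → 125 — 3 1/3 stops dropped (darker).
Shutter speed: 0.3 → 0.4 → 0.5 → 0.6 → 0.8 → 1 → 1.3 — 2 stops longer (brighter).
Net so far: 2 stops darker. Aperture: f/7.1 → f/6.3 → f/5.6 → f/5 → f/4.5 → f/4 → f/3.5.

f/3.5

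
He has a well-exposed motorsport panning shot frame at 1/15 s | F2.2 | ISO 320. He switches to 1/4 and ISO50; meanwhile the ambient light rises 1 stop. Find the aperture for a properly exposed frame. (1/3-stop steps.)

Scene light: 1 stop brighter.
Shutter speed: 1/15 → 1/13 → 1/10 → 1/8 → 1/6 → 1/5 → 1/4 — 2 stops slower (brighter).
ISO: 320 → 250 → 200 → 160 → 125 → 100 → 80 → 64 → 50 — 2 2/3 stops dropped (darker).
Net so far: 1/3 stop brighter. Aperture: f/2.2 → f/2.5.

f/2.5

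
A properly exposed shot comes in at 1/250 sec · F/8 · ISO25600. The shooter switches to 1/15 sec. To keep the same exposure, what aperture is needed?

Shutter speed: 1/250 → 1/125 → 1/60 → 1/30 → 1/15 — 4 stops slower (brighter).
Need 4 stops darker from the aperture: f/8 → f/11 → f/16 → f/22 → f/32.

f/32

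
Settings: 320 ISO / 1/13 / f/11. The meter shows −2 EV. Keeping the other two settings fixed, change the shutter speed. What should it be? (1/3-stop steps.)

0.3 s

Underexposed by 2 stops → need 2 stops brighter.
Shutter speed: 1/13 → 1/10 → 1/8 → 1/6 → 1/5 → 1/4 → 0.3.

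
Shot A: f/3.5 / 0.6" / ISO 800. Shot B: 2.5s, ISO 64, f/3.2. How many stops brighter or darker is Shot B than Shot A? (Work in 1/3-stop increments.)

1 1/3 stops darker

Aperture: f/3.5 → f/3.2 — 1/3 stop wider (brighter).
Shutter speed: 0.6 → 0.8 → 1 → 1.3 → 1.6 → 2 → 2.5 — 2 stops slower (brighter).
ISO: 800 → 640 → 500 → 400 → 320 → 250 → 200 → 160 → 125 → 100 → 80 → 64 — 3 2/3 stops lower (darker).
Net: +1/3 +2 −3 2/3 = −1 1/3 stops.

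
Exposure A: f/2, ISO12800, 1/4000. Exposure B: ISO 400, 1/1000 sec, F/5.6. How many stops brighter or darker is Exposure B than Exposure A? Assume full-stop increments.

Aperture: f/2 → f/2.8 → f/4 → f/5.6 — 3 stops stopped down (darker).
Shutter speed: 1/4000 → 1/2000 → 1/1000 — 2 stops longer (brighter).
ISO: 12800 → 6400 → 3200 → 1600 → 800 → 400 — 5 stops lower (darker).
Net: −3 +2 −5 = −6 stops.

6 stops darker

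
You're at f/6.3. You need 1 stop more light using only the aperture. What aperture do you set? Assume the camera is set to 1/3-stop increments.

Aperture: f/6.3 → f/5.6 → f/5 → f/4.5 — 1 stop opened up (brighter).

f/4.5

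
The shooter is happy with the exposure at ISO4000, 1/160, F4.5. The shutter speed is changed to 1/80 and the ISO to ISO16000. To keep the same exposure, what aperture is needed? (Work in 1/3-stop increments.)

f/13

Shutter speed: 1/160 → 1/125 → 1/100 → 1/80 — 1 stop slower (brighter).
ISO: 4000 → 5000 → 6400 → 8000 → 10000 → 12800 → 16000 — 2 stops higher (brighter).
Net change so far: 3 stops brighter. Offset with the aperture: f/4.5 → f/5 → f/5.6 → f/6.3 → f/7.1 → f/8 → f/9 → f/10 → f/11 → f/13.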